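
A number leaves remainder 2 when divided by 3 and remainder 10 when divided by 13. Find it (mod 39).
M = 3 × 13 = 39. M₁ = 13, y₁ ≡ 1 (mod 3). M₂ = 3, y₂ ≡ 9 (mod 13). z = 2×13×1 + 10×3×9 ≡ 23 (mod 39)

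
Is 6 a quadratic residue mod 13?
By Euler's criterion: 6^{6} ≡ 12 (mod 13). Since this equals -1 (≡ 12), 6 is not a QR.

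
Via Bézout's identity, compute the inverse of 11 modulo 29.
Extended GCD: 11(8) + 29(-3) = 1. So 11^(-1) ≡ 8 ≡ 8 (mod 29). Verify: 11 × 8 = 88 ≡ 1 (mod 29)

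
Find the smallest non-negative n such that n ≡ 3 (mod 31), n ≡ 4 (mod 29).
468

Using the Chinese Remainder Theorem:
M = product of moduli = 899
For equation 1: M_1 = 29, 29 ≡ 29 (mod 31), inverse of 29 mod 31 is 15 (check: 29 × 15 = 435 ≡ 1 (mod 31))
For equation 2: M_2 = 31, 31 ≡ 2 (mod 29), inverse of 31 mod 29 is 15 (check: 2 × 15 = 30 ≡ 1 (mod 29))
Combine: n ≡ Σ r_i×M_i×(M_i⁻¹ mod m_i) = 3×29×15 + 4×31×15 = 1305 + 1860 = 3165
3165 mod 899 = 468
n ≡ 468 (mod 899)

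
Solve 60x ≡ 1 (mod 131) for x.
60^(-1) ≡ 107 (mod 131). Verification: 60 × 107 = 6420 ≡ 1 (mod 131)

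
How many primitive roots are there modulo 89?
Number of primitive roots mod 89 = φ(88) = 40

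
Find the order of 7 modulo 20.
Powers of 7 mod 20: 7^1≡7, 7^2≡9, 7^3≡3, 7^4≡1. Order = 4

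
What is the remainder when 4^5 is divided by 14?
5 = 4 + 1 (binary 101). Repeated squaring mod 14: 4^1 ≡ 4; 4^2 ≡ 4² = 16 ≡ 2; 4^4 ≡ 2² = 4 ≡ 4. Multiply: 4^5 = 4^4 × 4^1 ≡ 4 × 4 (mod 14): 4 × 4 = 16 ≡ 2. So 4^5 ≡ 2 (mod 14).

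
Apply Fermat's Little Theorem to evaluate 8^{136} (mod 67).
9

By Fermat's Little Theorem, a^(p-1) ≡ 1 (mod p) for prime p and gcd(a, p) = 1
Here p = 67, so 8^66 ≡ 1 (mod 67)
We can reduce the exponent: 136 mod 66 = 4
So 8^136 ≡ 8^4 (mod 67)
Computing: 8^4 mod 67 = 9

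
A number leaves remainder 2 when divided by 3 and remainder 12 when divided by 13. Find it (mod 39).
M = 3 × 13 = 39. M₁ = 13, y₁ ≡ 1 (mod 3). M₂ = 3, y₂ ≡ 9 (mod 13). r = 2×13×1 + 12×3×9 ≡ 38 (mod 39)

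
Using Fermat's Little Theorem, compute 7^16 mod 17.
By Fermat's Little Theorem, 7^{16} ≡ 1 (mod 17) since 17 is prime and gcd(7, 17) = 1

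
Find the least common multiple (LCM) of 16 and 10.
80

First find GCD(16, 10) using the Euclidean algorithm:
16 = 1 × 10 + 6
10 = 1 × 6 + 4
6 = 1 × 4 + 2
4 = 2 × 2 + 0
GCD(16, 10) = 2

LCM formula: LCM(a, b) = (a × b) / GCD(a, b)
LCM(16, 10) = (16 × 10) / 2
LCM(16, 10) = 160 / 2
LCM(16, 10) = 80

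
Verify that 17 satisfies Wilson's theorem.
(16)! mod 17 = 16. Since this equals -1 (mod 17), Wilson confirms 17 is prime.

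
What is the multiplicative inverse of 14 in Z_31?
14^(-1) ≡ 20 (mod 31). Verification: 14 × 20 = 280 ≡ 1 (mod 31)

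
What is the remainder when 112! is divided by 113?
By Wilson's theorem, (112)! ≡ -1 ≡ 112 (mod 113)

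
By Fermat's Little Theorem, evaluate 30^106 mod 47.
By Fermat: 30^{46} ≡ 1 (mod 47). 106 = 2×46 + 14. So 30^{106} ≡ 30^{14} ≡ 9 (mod 47)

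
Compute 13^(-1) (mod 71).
11

Using Extended Euclidean Algorithm:
gcd(13, 71) = 1
Bezout coefficients: 13 × 11 + 71 × -2 = 1
So 13 × 11 ≡ 1 (mod 71)
The inverse is 11 mod 71 = 11
Verification: 13 × 11 = 143 = 2 × 71 + 1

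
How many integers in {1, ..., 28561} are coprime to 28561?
26364

Prime factorization: 28561 = 13^4
Using the formula φ(n) = n × Π(1 - 1/p) for each prime factor p:
φ(28561) = 28561 × (1 - 1/13)
φ(28561) = 26364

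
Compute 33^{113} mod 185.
123

Using successive squaring:
Binary expansion of 113: 1110001
Powers of 33 mod 185 (each is the square of the previous):
  33^1 ≡ 33 (mod 185)
  33^2 ≡ 33² = 1089 ≡ 164 (mod 185)
  33^4 ≡ 164² = 26896 ≡ 71 (mod 185)
  33^8 ≡ 71² = 5041 ≡ 46 (mod 185)
  33^16 ≡ 46² = 2116 ≡ 81 (mod 185)
  33^32 ≡ 81² = 6561 ≡ 86 (mod 185)
  33^64 ≡ 86² = 7396 ≡ 181 (mod 185)
113 = 64 + 32 + 16 + 1, so 33^113 = 33^64 × 33^32 × 33^16 × 33^1 ≡ 181 × 86 × 81 × 33 (mod 185)
Multiplying step by step:
  181 × 86 = 15566 ≡ 26 (mod 185)
  26 × 81 = 2106 ≡ 71 (mod 185)
  71 × 33 = 2343 ≡ 123 (mod 185)
Result: 33^113 ≡ 123 (mod 185)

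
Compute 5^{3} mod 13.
8

Using successive squaring:
Binary expansion of 3: 11
Powers of 5 mod 13 (each is the square of the previous):
  5^1 ≡ 5 (mod 13)
  5^2 ≡ 5² = 25 ≡ 12 (mod 13)
3 = 2 + 1, so 5^3 = 5^2 × 5^1 ≡ 12 × 5 (mod 13)
Multiplying step by step:
  12 × 5 = 60 ≡ 8 (mod 13)
Result: 5^3 ≡ 8 (mod 13)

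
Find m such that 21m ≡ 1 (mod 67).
21^(-1) ≡ 16 (mod 67). Verification: 21 × 16 = 336 ≡ 1 (mod 67)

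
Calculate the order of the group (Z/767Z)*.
696

Prime factorization: 767 = 13 × 59
Using the formula φ(n) = n × Π(1 - 1/p) for each prime factor p:
φ(767) = 767 × (1 - 1/13) × (1 - 1/59)
φ(767) = 696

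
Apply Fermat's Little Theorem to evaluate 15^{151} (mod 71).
10

By Fermat's Little Theorem, a^(p-1) ≡ 1 (mod p) for prime p and gcd(a, p) = 1
Here p = 71, so 15^70 ≡ 1 (mod 71)
We can reduce the exponent: 151 mod 70 = 11
So 15^151 ≡ 15^11 (mod 71)
Computing: 15^11 mod 71 = 10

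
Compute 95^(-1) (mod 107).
95^(-1) ≡ 98 (mod 107). Verification: 95 × 98 = 9310 ≡ 1 (mod 107)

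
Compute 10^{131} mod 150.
100

Using successive squaring:
Binary expansion of 131: 10000011
Powers of 10 mod 150 (each is the square of the previous):
  10^1 ≡ 10 (mod 150)
  10^2 ≡ 10² = 100 ≡ 100 (mod 150)
  10^4 ≡ 100² = 10000 ≡ 100 (mod 150)
  10^8 ≡ 100² = 10000 ≡ 100 (mod 150)
  10^16 ≡ 100² = 10000 ≡ 100 (mod 150)
  10^32 ≡ 100² = 10000 ≡ 100 (mod 150)
  10^64 ≡ 100² = 10000 ≡ 100 (mod 150)
  10^128 ≡ 100² = 10000 ≡ 100 (mod 150)
131 = 128 + 2 + 1, so 10^131 = 10^128 × 10^2 × 10^1 ≡ 100 × 100 × 10 (mod 150)
Multiplying step by step:
  100 × 100 = 10000 ≡ 100 (mod 150)
  100 × 10 = 1000 ≡ 100 (mod 150)
Result: 10^131 ≡ 100 (mod 150)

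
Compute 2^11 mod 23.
Using repeated squaring. 11 = 8 + 2 + 1 (binary 1011). Repeated squaring mod 23: 2^1 ≡ 2; 2^2 ≡ 2² = 4 ≡ 4; 2^4 ≡ 4² = 16 ≡ 16; 2^8 ≡ 16² = 256 ≡ 3. Multiply: 2^11 = 2^8 × 2^2 × 2^1 ≡ 3 × 4 × 2 (mod 23): 3 × 4 = 12 ≡ 12; 12 × 2 = 24 ≡ 1. So 2^11 ≡ 1 (mod 23).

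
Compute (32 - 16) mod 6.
4

(32 - 16) = 16
16 mod 6 = 4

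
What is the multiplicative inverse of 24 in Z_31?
22

Using Extended Euclidean Algorithm:
gcd(24, 31) = 1
Bezout coefficients: 24 × -9 + 31 × 7 = 1
So 24 × -9 ≡ 1 (mod 31)
The inverse is -9 mod 31 = 22
Verification: 24 × 22 = 528 = 17 × 31 + 1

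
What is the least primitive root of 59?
2

A primitive root g modulo p has order p-1 = 58
Prime divisors of 58: [2, 29]
g is a primitive root iff g^(58/q) ≢ 1 (mod 59) for each prime divisor q
Testing small values:
  g = 2: 2^29 ≡ 58, 2^2 ≡ 4 (mod 59) → none is 1, primitive root!
The smallest primitive root is 2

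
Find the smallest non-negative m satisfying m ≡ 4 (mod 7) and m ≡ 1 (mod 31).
M = 7 × 31 = 217. M₁ = 31, y₁ ≡ 5 (mod 7). M₂ = 7, y₂ ≡ 9 (mod 31). m = 4×31×5 + 1×7×9 ≡ 32 (mod 217)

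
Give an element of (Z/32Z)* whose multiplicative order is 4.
7 has order 4 mod 32 since 7^{4} ≡ 1 (mod 32) and no smaller power works.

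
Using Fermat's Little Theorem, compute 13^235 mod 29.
By Fermat: 13^{28} ≡ 1 (mod 29). 235 ≡ 11 (mod 28). So 13^{235} ≡ 13^{11} ≡ 4 (mod 29)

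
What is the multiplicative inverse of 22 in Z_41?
22^(-1) ≡ 28 (mod 41). Verification: 22 × 28 = 616 ≡ 1 (mod 41)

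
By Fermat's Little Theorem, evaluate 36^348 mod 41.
By Fermat: 36^{40} ≡ 1 (mod 41). 348 = 8×40 + 28. So 36^{348} ≡ 36^{28} ≡ 18 (mod 41)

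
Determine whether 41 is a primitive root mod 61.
p - 1 = 60 has prime divisors 2, 3, 5. Check 41^(60/q) mod 61 for each: 41^(60/2) = 41^30 ≡ 1, 41^(60/3) = 41^20 ≡ 1, 41^(60/5) = 41^12 ≡ 34 (mod 61). Since 41^30 ≡ 1 (mod 61), the order of 41 divides 30 (in fact the order is 10) ≠ 60, so it is not a primitive root.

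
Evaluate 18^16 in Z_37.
Using repeated squaring. 16 = 16 (binary 10000). Repeated squaring mod 37: 18^1 ≡ 18; 18^2 ≡ 18² = 324 ≡ 28; 18^4 ≡ 28² = 784 ≡ 7; 18^8 ≡ 7² = 49 ≡ 12; 18^16 ≡ 12² = 144 ≡ 33. So 18^16 ≡ 33 (mod 37).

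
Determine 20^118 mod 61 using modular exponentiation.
Using Fermat: 20^{60} ≡ 1 (mod 61). 118 ≡ 58 (mod 60). So 20^{118} ≡ 20^{58} ≡ 9 (mod 61)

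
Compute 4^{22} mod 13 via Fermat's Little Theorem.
9

By Fermat's Little Theorem, a^(p-1) ≡ 1 (mod p) for prime p and gcd(a, p) = 1
Here p = 13, so 4^12 ≡ 1 (mod 13)
We can reduce the exponent: 22 mod 12 = 10
So 4^22 ≡ 4^10 (mod 13)
Computing: 4^10 mod 13 = 9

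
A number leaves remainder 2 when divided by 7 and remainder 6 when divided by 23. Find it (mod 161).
M = 7 × 23 = 161. M₁ = 23, y₁ ≡ 4 (mod 7). M₂ = 7, y₂ ≡ 10 (mod 23). k = 2×23×4 + 6×7×10 ≡ 121 (mod 161)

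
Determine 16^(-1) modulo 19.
16^(-1) ≡ 6 (mod 19). Verification: 16 × 6 = 96 ≡ 1 (mod 19)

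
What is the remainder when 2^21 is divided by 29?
Using repeated squaring. 21 = 16 + 4 + 1 (binary 10101). Repeated squaring mod 29: 2^1 ≡ 2; 2^2 ≡ 2² = 4 ≡ 4; 2^4 ≡ 4² = 16 ≡ 16; 2^8 ≡ 16² = 256 ≡ 24; 2^16 ≡ 24² = 576 ≡ 25. Multiply: 2^21 = 2^16 × 2^4 × 2^1 ≡ 25 × 16 × 2 (mod 29): 25 × 16 = 400 ≡ 23; 23 × 2 = 46 ≡ 17. So 2^21 ≡ 17 (mod 29).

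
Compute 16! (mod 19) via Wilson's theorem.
(18)! = (16)! × (17) × (18) ≡ -1 (mod 19). So (16)! ≡ -1 × [(18)(17)]^(-1) ≡ 9 (mod 19)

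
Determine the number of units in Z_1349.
1260

Prime factorization: 1349 = 19 × 71
Using the formula φ(n) = n × Π(1 - 1/p) for each prime factor p:
φ(1349) = 1349 × (1 - 1/19) × (1 - 1/71)
φ(1349) = 1260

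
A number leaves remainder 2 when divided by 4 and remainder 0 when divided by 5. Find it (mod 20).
M = 4 × 5 = 20. M₁ = 5, y₁ ≡ 1 (mod 4). M₂ = 4, y₂ ≡ 4 (mod 5). k = 2×5×1 + 0×4×4 ≡ 10 (mod 20)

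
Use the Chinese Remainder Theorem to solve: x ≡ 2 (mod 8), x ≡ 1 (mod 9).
M = 8 × 9 = 72. M₁ = 9, y₁ ≡ 1 (mod 8). M₂ = 8, y₂ ≡ 8 (mod 9). x = 2×9×1 + 1×8×8 ≡ 10 (mod 72)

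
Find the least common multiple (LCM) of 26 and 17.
442

First find GCD(26, 17) using the Euclidean algorithm:
26 = 1 × 17 + 9
17 = 1 × 9 + 8
9 = 1 × 8 + 1
8 = 8 × 1 + 0
GCD(26, 17) = 1

LCM formula: LCM(a, b) = (a × b) / GCD(a, b)
LCM(26, 17) = (26 × 17) / 1
LCM(26, 17) = 442 / 1
LCM(26, 17) = 442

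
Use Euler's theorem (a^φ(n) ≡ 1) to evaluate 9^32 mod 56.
By Euler: 9^{24} ≡ 1 (mod 56) since gcd(9, 56) = 1. 32 = 1×24 + 8. So 9^{32} ≡ 9^{8} ≡ 25 (mod 56)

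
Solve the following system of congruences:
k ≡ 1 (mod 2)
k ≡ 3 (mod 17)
3

Using the Chinese Remainder Theorem:
M = product of moduli = 34
For equation 1: M_1 = 17, 17 ≡ 1 (mod 2), inverse of 17 mod 2 is 1 (check: 1 × 1 = 1 ≡ 1 (mod 2))
For equation 2: M_2 = 2, 2 ≡ 2 (mod 17), inverse of 2 mod 17 is 9 (check: 2 × 9 = 18 ≡ 1 (mod 17))
Combine: k ≡ Σ r_i×M_i×(M_i⁻¹ mod m_i) = 1×17×1 + 3×2×9 = 17 + 54 = 71
71 mod 34 = 3
k ≡ 3 (mod 34)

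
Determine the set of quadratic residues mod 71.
QRs mod 71: {1, 2, 3, 4, 5, 6, 8, 9, 10, 12, 15, 16, 18, 19, 20, 24, 25, 27, 29, 30, 32, 36, 37, 38, 40, 43, 45, 48, 49, 50, 54, 57, 58, 60, 64}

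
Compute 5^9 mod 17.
9 = 8 + 1 (binary 1001). Repeated squaring mod 17: 5^1 ≡ 5; 5^2 ≡ 5² = 25 ≡ 8; 5^4 ≡ 8² = 64 ≡ 13; 5^8 ≡ 13² = 169 ≡ 16. Multiply: 5^9 = 5^8 × 5^1 ≡ 16 × 5 (mod 17): 16 × 5 = 80 ≡ 12. So 5^9 ≡ 12 (mod 17).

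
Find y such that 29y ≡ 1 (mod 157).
29^(-1) ≡ 65 (mod 157). Verification: 29 × 65 = 1885 ≡ 1 (mod 157)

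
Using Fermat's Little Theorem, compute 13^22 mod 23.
By Fermat's Little Theorem, 13^{22} ≡ 1 (mod 23) since 23 is prime and gcd(13, 23) = 1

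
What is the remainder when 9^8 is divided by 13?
8 = 8 (binary 1000). Repeated squaring mod 13: 9^1 ≡ 9; 9^2 ≡ 9² = 81 ≡ 3; 9^4 ≡ 3² = 9 ≡ 9; 9^8 ≡ 9² = 81 ≡ 3. So 9^8 ≡ 3 (mod 13).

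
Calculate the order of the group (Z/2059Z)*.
1960

Prime factorization: 2059 = 29 × 71
Using the formula φ(n) = n × Π(1 - 1/p) for each prime factor p:
φ(2059) = 2059 × (1 - 1/29) × (1 - 1/71)
φ(2059) = 1960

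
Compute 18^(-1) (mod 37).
18^(-1) ≡ 35 (mod 37). Verification: 18 × 35 = 630 ≡ 1 (mod 37)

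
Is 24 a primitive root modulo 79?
No

To verify, check if 24^(78/q) ≢ 1 (mod 79) for each prime divisor q of 78
Divisors of 78 = 78: [1, 2, 3, 6, 13, 26, 39, 78]
  24^(78/2) = 24^39 ≡ 78 (mod 79)
  24^(78/3) = 24^26 ≡ 23 (mod 79)
  24^(78/13) = 24^6 ≡ 1 (mod 79)
Conclusion: 24 is not a primitive root modulo 79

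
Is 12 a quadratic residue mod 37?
By Euler's criterion: 12^{18} ≡ 1 (mod 37). Since this equals 1, 12 is a QR.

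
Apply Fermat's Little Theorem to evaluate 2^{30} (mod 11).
1

By Fermat's Little Theorem, a^(p-1) ≡ 1 (mod p) for prime p and gcd(a, p) = 1
Here p = 11, so 2^10 ≡ 1 (mod 11)
We can reduce the exponent: 30 mod 10 = 0
So 2^30 ≡ 2^0 (mod 11)
Computing: 2^0 mod 11 = 1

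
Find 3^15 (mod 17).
Using repeated squaring. 15 = 8 + 4 + 2 + 1 (binary 1111). Repeated squaring mod 17: 3^1 ≡ 3; 3^2 ≡ 3² = 9 ≡ 9; 3^4 ≡ 9² = 81 ≡ 13; 3^8 ≡ 13² = 169 ≡ 16. Multiply: 3^15 = 3^8 × 3^4 × 3^2 × 3^1 ≡ 16 × 13 × 9 × 3 (mod 17): 16 × 13 = 208 ≡ 4; 4 × 9 = 36 ≡ 2; 2 × 3 = 6 ≡ 6. So 3^15 ≡ 6 (mod 17).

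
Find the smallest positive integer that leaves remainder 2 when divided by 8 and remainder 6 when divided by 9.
M = 8 × 9 = 72. M₁ = 9, y₁ ≡ 1 (mod 8). M₂ = 8, y₂ ≡ 8 (mod 9). m = 2×9×1 + 6×8×8 ≡ 42 (mod 72). The smallest positive such number is 42.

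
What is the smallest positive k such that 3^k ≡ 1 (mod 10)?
Powers of 3 mod 10: 3^1≡3, 3^2≡9, 3^3≡7, 3^4≡1. Order = 4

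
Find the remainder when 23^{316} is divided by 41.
By Fermat: 23^{40} ≡ 1 (mod 41). 316 = 7×40 + 36. So 23^{316} ≡ 23^{36} ≡ 18 (mod 41)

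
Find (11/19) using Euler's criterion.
(11/19) = 11^{9} mod 19 = 1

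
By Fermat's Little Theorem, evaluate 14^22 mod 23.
By Fermat's Little Theorem, 14^{22} ≡ 1 (mod 23) since 23 is prime and gcd(14, 23) = 1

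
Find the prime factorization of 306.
2 × 3^2 × 17

Divide by primes starting from smallest:
306 ÷ 2 = 153
153 ÷ 3 = 51
51 ÷ 3 = 17
17 ÷ 17 = 1

306 = 2 × 3^2 × 17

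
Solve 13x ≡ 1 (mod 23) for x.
13^(-1) ≡ 16 (mod 23). Verification: 13 × 16 = 208 ≡ 1 (mod 23)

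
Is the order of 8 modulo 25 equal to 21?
No, the actual order is 20, not 21.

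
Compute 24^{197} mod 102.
96

Using successive squaring:
Binary expansion of 197: 11000101
Powers of 24 mod 102 (each is the square of the previous):
  24^1 ≡ 24 (mod 102)
  24^2 ≡ 24² = 576 ≡ 66 (mod 102)
  24^4 ≡ 66² = 4356 ≡ 72 (mod 102)
  24^8 ≡ 72² = 5184 ≡ 84 (mod 102)
  24^16 ≡ 84² = 7056 ≡ 18 (mod 102)
  24^32 ≡ 18² = 324 ≡ 18 (mod 102)
  24^64 ≡ 18² = 324 ≡ 18 (mod 102)
  24^128 ≡ 18² = 324 ≡ 18 (mod 102)
197 = 128 + 64 + 4 + 1, so 24^197 = 24^128 × 24^64 × 24^4 × 24^1 ≡ 18 × 18 × 72 × 24 (mod 102)
Multiplying step by step:
  18 × 18 = 324 ≡ 18 (mod 102)
  18 × 72 = 1296 ≡ 72 (mod 102)
  72 × 24 = 1728 ≡ 96 (mod 102)
Result: 24^197 ≡ 96 (mod 102)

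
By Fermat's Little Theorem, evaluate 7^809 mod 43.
By Fermat: 7^{42} ≡ 1 (mod 43). 809 ≡ 11 (mod 42). So 7^{809} ≡ 7^{11} ≡ 37 (mod 43)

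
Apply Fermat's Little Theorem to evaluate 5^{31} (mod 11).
5

By Fermat's Little Theorem, a^(p-1) ≡ 1 (mod p) for prime p and gcd(a, p) = 1
Here p = 11, so 5^10 ≡ 1 (mod 11)
We can reduce the exponent: 31 mod 10 = 1
So 5^31 ≡ 5^1 (mod 11)
Computing: 5^1 mod 11 = 5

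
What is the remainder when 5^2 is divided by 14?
2 = 2 (binary 10). Repeated squaring mod 14: 5^1 ≡ 5; 5^2 ≡ 5² = 25 ≡ 11. So 5^2 ≡ 11 (mod 14).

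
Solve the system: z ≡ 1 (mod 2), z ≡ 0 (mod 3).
M = 2 × 3 = 6. M₁ = 3, y₁ ≡ 1 (mod 2). M₂ = 2, y₂ ≡ 2 (mod 3). z = 1×3×1 + 0×2×2 ≡ 3 (mod 6)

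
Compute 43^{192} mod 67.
9

Using successive squaring:
Binary expansion of 192: 11000000
Powers of 43 mod 67 (each is the square of the previous):
  43^1 ≡ 43 (mod 67)
  43^2 ≡ 43² = 1849 ≡ 40 (mod 67)
  43^4 ≡ 40² = 1600 ≡ 59 (mod 67)
  43^8 ≡ 59² = 3481 ≡ 64 (mod 67)
  43^16 ≡ 64² = 4096 ≡ 9 (mod 67)
  43^32 ≡ 9² = 81 ≡ 14 (mod 67)
  43^64 ≡ 14² = 196 ≡ 62 (mod 67)
  43^128 ≡ 62² = 3844 ≡ 25 (mod 67)
192 = 128 + 64, so 43^192 = 43^128 × 43^64 ≡ 25 × 62 (mod 67)
Multiplying step by step:
  25 × 62 = 1550 ≡ 9 (mod 67)
Result: 43^192 ≡ 9 (mod 67)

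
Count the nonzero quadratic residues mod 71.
For prime 71, there are (p-1)/2 = (71-1)/2 = 35 quadratic residues (excluding 0).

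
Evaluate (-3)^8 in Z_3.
(-3) ≡ 0 (mod 3). 8 = 8 (binary 1000). Repeated squaring mod 3: 0^1 ≡ 0; 0^2 ≡ 0² = 0 ≡ 0; 0^4 ≡ 0² = 0 ≡ 0; 0^8 ≡ 0² = 0 ≡ 0. So (-3)^8 ≡ 0 (mod 3).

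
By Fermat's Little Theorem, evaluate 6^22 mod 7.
By Fermat: 6^{6} ≡ 1 (mod 7). 22 = 3×6 + 4. So 6^{22} ≡ 6^{4} ≡ 1 (mod 7)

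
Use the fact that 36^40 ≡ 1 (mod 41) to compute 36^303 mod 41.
By Fermat: 36^{40} ≡ 1 (mod 41). 303 = 7×40 + 23. So 36^{303} ≡ 36^{23} ≡ 39 (mod 41)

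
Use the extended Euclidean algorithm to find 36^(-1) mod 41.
Extended GCD: 36(8) + 41(-7) = 1. So 36^(-1) ≡ 8 ≡ 8 (mod 41). Verify: 36 × 8 = 288 ≡ 1 (mod 41)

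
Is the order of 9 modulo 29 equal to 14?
Yes, ord_29(9) = 14.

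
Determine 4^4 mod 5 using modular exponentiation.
4 = 4 (binary 100). Repeated squaring mod 5: 4^1 ≡ 4; 4^2 ≡ 4² = 16 ≡ 1; 4^4 ≡ 1² = 1 ≡ 1. So 4^4 ≡ 1 (mod 5).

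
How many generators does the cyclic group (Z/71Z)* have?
24

The number of primitive roots modulo p is φ(p-1) = φ(70)
φ(70) = 24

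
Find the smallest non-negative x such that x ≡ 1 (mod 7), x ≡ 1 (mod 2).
1

Using the Chinese Remainder Theorem:
M = product of moduli = 14
For equation 1: M_1 = 2, 2 ≡ 2 (mod 7), inverse of 2 mod 7 is 4 (check: 2 × 4 = 8 ≡ 1 (mod 7))
For equation 2: M_2 = 7, 7 ≡ 1 (mod 2), inverse of 7 mod 2 is 1 (check: 1 × 1 = 1 ≡ 1 (mod 2))
Combine: x ≡ Σ r_i×M_i×(M_i⁻¹ mod m_i) = 1×2×4 + 1×7×1 = 8 + 7 = 15
15 mod 14 = 1
x ≡ 1 (mod 14)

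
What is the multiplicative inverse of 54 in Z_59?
47

Using Extended Euclidean Algorithm:
gcd(54, 59) = 1
Bezout coefficients: 54 × -12 + 59 × 11 = 1
So 54 × -12 ≡ 1 (mod 59)
The inverse is -12 mod 59 = 47
Verification: 54 × 47 = 2538 = 43 × 59 + 1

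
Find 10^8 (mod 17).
8 = 8 (binary 1000). Repeated squaring mod 17: 10^1 ≡ 10; 10^2 ≡ 10² = 100 ≡ 15; 10^4 ≡ 15² = 225 ≡ 4; 10^8 ≡ 4² = 16 ≡ 16. So 10^8 ≡ 16 (mod 17).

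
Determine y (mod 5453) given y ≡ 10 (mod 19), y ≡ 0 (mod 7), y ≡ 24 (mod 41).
5026

Using the Chinese Remainder Theorem:
M = product of moduli = 5453
For equation 1: M_1 = 287, 287 ≡ 2 (mod 19), inverse of 287 mod 19 is 10 (check: 2 × 10 = 20 ≡ 1 (mod 19))
For equation 2: M_2 = 779, 779 ≡ 2 (mod 7), inverse of 779 mod 7 is 4 (check: 2 × 4 = 8 ≡ 1 (mod 7))
For equation 3: M_3 = 133, 133 ≡ 10 (mod 41), inverse of 133 mod 41 is 37 (check: 10 × 37 = 370 ≡ 1 (mod 41))
Combine: y ≡ Σ r_i×M_i×(M_i⁻¹ mod m_i) = 10×287×10 + 0×779×4 + 24×133×37 = 28700 + 0 + 118104 = 146804
146804 mod 5453 = 5026
y ≡ 5026 (mod 5453)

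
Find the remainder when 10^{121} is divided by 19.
By Fermat: 10^{18} ≡ 1 (mod 19). 121 = 6×18 + 13. So 10^{121} ≡ 10^{13} ≡ 13 (mod 19)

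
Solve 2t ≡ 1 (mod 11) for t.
6

Using Extended Euclidean Algorithm:
gcd(2, 11) = 1
Bezout coefficients: 2 × -5 + 11 × 1 = 1
So 2 × -5 ≡ 1 (mod 11)
The inverse is -5 mod 11 = 6
Verification: 2 × 6 = 12 = 1 × 11 + 1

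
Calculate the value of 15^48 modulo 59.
Using repeated squaring. 48 = 32 + 16 (binary 110000). Repeated squaring mod 59: 15^1 ≡ 15; 15^2 ≡ 15² = 225 ≡ 48; 15^4 ≡ 48² = 2304 ≡ 3; 15^8 ≡ 3² = 9 ≡ 9; 15^16 ≡ 9² = 81 ≡ 22; 15^32 ≡ 22² = 484 ≡ 12. Multiply: 15^48 = 15^32 × 15^16 ≡ 12 × 22 (mod 59): 12 × 22 = 264 ≡ 28. So 15^48 ≡ 28 (mod 59).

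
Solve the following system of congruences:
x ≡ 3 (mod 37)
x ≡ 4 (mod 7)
151

Using the Chinese Remainder Theorem:
M = product of moduli = 259
For equation 1: M_1 = 7, 7 ≡ 7 (mod 37), inverse of 7 mod 37 is 16 (check: 7 × 16 = 112 ≡ 1 (mod 37))
For equation 2: M_2 = 37, 37 ≡ 2 (mod 7), inverse of 37 mod 7 is 4 (check: 2 × 4 = 8 ≡ 1 (mod 7))
Combine: x ≡ Σ r_i×M_i×(M_i⁻¹ mod m_i) = 3×7×16 + 4×37×4 = 336 + 592 = 928
928 mod 259 = 151
x ≡ 151 (mod 259)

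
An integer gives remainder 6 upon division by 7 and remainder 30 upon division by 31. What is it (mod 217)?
M = 7 × 31 = 217. M₁ = 31, y₁ ≡ 5 (mod 7). M₂ = 7, y₂ ≡ 9 (mod 31). x = 6×31×5 + 30×7×9 ≡ 216 (mod 217). The smallest positive such number is 216.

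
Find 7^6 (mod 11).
6 = 4 + 2 (binary 110). Repeated squaring mod 11: 7^1 ≡ 7; 7^2 ≡ 7² = 49 ≡ 5; 7^4 ≡ 5² = 25 ≡ 3. Multiply: 7^6 = 7^4 × 7^2 ≡ 3 × 5 (mod 11): 3 × 5 = 15 ≡ 4. So 7^6 ≡ 4 (mod 11).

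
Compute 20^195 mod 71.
Using Fermat: 20^{70} ≡ 1 (mod 71). 195 ≡ 55 (mod 70). So 20^{195} ≡ 20^{55} ≡ 32 (mod 71)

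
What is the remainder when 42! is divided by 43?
By Wilson's theorem, (42)! ≡ -1 ≡ 42 (mod 43)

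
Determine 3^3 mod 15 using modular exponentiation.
3 = 2 + 1 (binary 11). Repeated squaring mod 15: 3^1 ≡ 3; 3^2 ≡ 3² = 9 ≡ 9. Multiply: 3^3 = 3^2 × 3^1 ≡ 9 × 3 (mod 15): 9 × 3 = 27 ≡ 12. So 3^3 ≡ 12 (mod 15).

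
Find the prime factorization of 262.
2 × 131

Divide by primes starting from smallest:
262 ÷ 2 = 131
131 ÷ 131 = 1

262 = 2 × 131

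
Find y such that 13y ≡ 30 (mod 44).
26

Since gcd(13, 44) = 1 divides 30, a solution exists.
Multiply both sides by the inverse of 13 mod 44:
  13^(-1) mod 44 = 17
  x ≡ 17 × 30 ≡ 510 ≡ 26 (mod 44)
Verification: 13 × 26 = 338 = 7 × 44 + 30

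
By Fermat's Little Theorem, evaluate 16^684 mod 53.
By Fermat: 16^{52} ≡ 1 (mod 53). 684 ≡ 8 (mod 52). So 16^{684} ≡ 16^{8} ≡ 42 (mod 53)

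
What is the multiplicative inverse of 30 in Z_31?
30

Using Extended Euclidean Algorithm:
gcd(30, 31) = 1
Bezout coefficients: 30 × -1 + 31 × 1 = 1
So 30 × -1 ≡ 1 (mod 31)
The inverse is -1 mod 31 = 30
Verification: 30 × 30 = 900 = 29 × 31 + 1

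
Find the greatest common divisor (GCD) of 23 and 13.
1

Using the Euclidean algorithm:
23 = 1 × 13 + 10
13 = 1 × 10 + 3
10 = 3 × 3 + 1
3 = 3 × 1 + 0

GCD(23, 13) = 1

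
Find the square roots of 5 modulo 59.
The square roots of 5 mod 59 are 51 and 8. Verify: 51² = 2601 ≡ 5 (mod 59)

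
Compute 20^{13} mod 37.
2

Using successive squaring:
Binary expansion of 13: 1101
Powers of 20 mod 37 (each is the square of the previous):
  20^1 ≡ 20 (mod 37)
  20^2 ≡ 20² = 400 ≡ 30 (mod 37)
  20^4 ≡ 30² = 900 ≡ 12 (mod 37)
  20^8 ≡ 12² = 144 ≡ 33 (mod 37)
13 = 8 + 4 + 1, so 20^13 = 20^8 × 20^4 × 20^1 ≡ 33 × 12 × 20 (mod 37)
Multiplying step by step:
  33 × 12 = 396 ≡ 26 (mod 37)
  26 × 20 = 520 ≡ 2 (mod 37)
Result: 20^13 ≡ 2 (mod 37)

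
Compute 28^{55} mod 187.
54

Using successive squaring:
Binary expansion of 55: 110111
Powers of 28 mod 187 (each is the square of the previous):
  28^1 ≡ 28 (mod 187)
  28^2 ≡ 28² = 784 ≡ 36 (mod 187)
  28^4 ≡ 36² = 1296 ≡ 174 (mod 187)
  28^8 ≡ 174² = 30276 ≡ 169 (mod 187)
  28^16 ≡ 169² = 28561 ≡ 137 (mod 187)
  28^32 ≡ 137² = 18769 ≡ 69 (mod 187)
55 = 32 + 16 + 4 + 2 + 1, so 28^55 = 28^32 × 28^16 × 28^4 × 28^2 × 28^1 ≡ 69 × 137 × 174 × 36 × 28 (mod 187)
Multiplying step by step:
  69 × 137 = 9453 ≡ 103 (mod 187)
  103 × 174 = 17922 ≡ 157 (mod 187)
  157 × 36 = 5652 ≡ 42 (mod 187)
  42 × 28 = 1176 ≡ 54 (mod 187)
Result: 28^55 ≡ 54 (mod 187)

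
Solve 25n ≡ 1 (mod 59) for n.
26

Using Extended Euclidean Algorithm:
gcd(25, 59) = 1
Bezout coefficients: 25 × 26 + 59 × -11 = 1
So 25 × 26 ≡ 1 (mod 59)
The inverse is 26 mod 59 = 26
Verification: 25 × 26 = 650 = 11 × 59 + 1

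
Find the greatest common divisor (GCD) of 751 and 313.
1

Using the Euclidean algorithm:
751 = 2 × 313 + 125
313 = 2 × 125 + 63
125 = 1 × 63 + 62
63 = 1 × 62 + 1
62 = 62 × 1 + 0

GCD(751, 313) = 1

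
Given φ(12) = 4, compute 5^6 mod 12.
By Euler: 5^{4} ≡ 1 (mod 12) since gcd(5, 12) = 1. 6 = 1×4 + 2. So 5^{6} ≡ 5^{2} ≡ 1 (mod 12)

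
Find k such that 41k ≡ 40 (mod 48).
8

Since gcd(41, 48) = 1 divides 40, a solution exists.
Multiply both sides by the inverse of 41 mod 48:
  41^(-1) mod 48 = 41
  x ≡ 41 × 40 ≡ 1640 ≡ 8 (mod 48)
Verification: 41 × 8 = 328 = 6 × 48 + 40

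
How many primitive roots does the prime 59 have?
Number of primitive roots mod 59 = φ(58) = 28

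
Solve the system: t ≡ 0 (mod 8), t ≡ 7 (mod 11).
M = 8 × 11 = 88. M₁ = 11, y₁ ≡ 3 (mod 8). M₂ = 8, y₂ ≡ 7 (mod 11). t = 0×11×3 + 7×8×7 ≡ 40 (mod 88)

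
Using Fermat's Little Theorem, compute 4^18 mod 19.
By Fermat's Little Theorem, 4^{18} ≡ 1 (mod 19) since 19 is prime and gcd(4, 19) = 1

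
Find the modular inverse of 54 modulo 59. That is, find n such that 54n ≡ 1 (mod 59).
47

Using Extended Euclidean Algorithm:
gcd(54, 59) = 1
Bezout coefficients: 54 × -12 + 59 × 11 = 1
So 54 × -12 ≡ 1 (mod 59)
The inverse is -12 mod 59 = 47
Verification: 54 × 47 = 2538 = 43 × 59 + 1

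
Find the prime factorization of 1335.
3 × 5 × 89

Divide by primes starting from smallest:
1335 ÷ 3 = 445
445 ÷ 5 = 89
89 ÷ 89 = 1

1335 = 3 × 5 × 89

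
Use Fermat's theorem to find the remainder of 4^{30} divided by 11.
1

By Fermat's Little Theorem, a^(p-1) ≡ 1 (mod p) for prime p and gcd(a, p) = 1
Here p = 11, so 4^10 ≡ 1 (mod 11)
We can reduce the exponent: 30 mod 10 = 0
So 4^30 ≡ 4^0 (mod 11)
Computing: 4^0 mod 11 = 1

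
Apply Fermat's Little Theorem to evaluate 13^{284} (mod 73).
69

By Fermat's Little Theorem, a^(p-1) ≡ 1 (mod p) for prime p and gcd(a, p) = 1
Here p = 73, so 13^72 ≡ 1 (mod 73)
We can reduce the exponent: 284 mod 72 = 68
So 13^284 ≡ 13^68 (mod 73)
Computing: 13^68 mod 73 = 69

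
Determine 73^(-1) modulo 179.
73^(-1) ≡ 103 (mod 179). Verification: 73 × 103 = 7519 ≡ 1 (mod 179)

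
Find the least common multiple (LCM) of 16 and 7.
112

First find GCD(16, 7) using the Euclidean algorithm:
16 = 2 × 7 + 2
7 = 3 × 2 + 1
2 = 2 × 1 + 0
GCD(16, 7) = 1

LCM formula: LCM(a, b) = (a × b) / GCD(a, b)
LCM(16, 7) = (16 × 7) / 1
LCM(16, 7) = 112 / 1
LCM(16, 7) = 112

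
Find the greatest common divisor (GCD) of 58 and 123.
1

Using the Euclidean algorithm:
58 = 0 × 123 + 58
123 = 2 × 58 + 7
58 = 8 × 7 + 2
7 = 3 × 2 + 1
2 = 2 × 1 + 0

GCD(58, 123) = 1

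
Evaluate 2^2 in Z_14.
2 = 2 (binary 10). Repeated squaring mod 14: 2^1 ≡ 2; 2^2 ≡ 2² = 4 ≡ 4. So 2^2 ≡ 4 (mod 14).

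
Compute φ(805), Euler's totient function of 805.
528

Prime factorization: 805 = 5 × 7 × 23
Using the formula φ(n) = n × Π(1 - 1/p) for each prime factor p:
φ(805) = 805 × (1 - 1/5) × (1 - 1/7) × (1 - 1/23)
φ(805) = 528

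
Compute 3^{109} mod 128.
83

Using successive squaring:
Binary expansion of 109: 1101101
Powers of 3 mod 128 (each is the square of the previous):
  3^1 ≡ 3 (mod 128)
  3^2 ≡ 3² = 9 ≡ 9 (mod 128)
  3^4 ≡ 9² = 81 ≡ 81 (mod 128)
  3^8 ≡ 81² = 6561 ≡ 33 (mod 128)
  3^16 ≡ 33² = 1089 ≡ 65 (mod 128)
  3^32 ≡ 65² = 4225 ≡ 1 (mod 128)
  3^64 ≡ 1² = 1 ≡ 1 (mod 128)
109 = 64 + 32 + 8 + 4 + 1, so 3^109 = 3^64 × 3^32 × 3^8 × 3^4 × 3^1 ≡ 1 × 1 × 33 × 81 × 3 (mod 128)
Multiplying step by step:
  1 × 1 = 1 ≡ 1 (mod 128)
  1 × 33 = 33 ≡ 33 (mod 128)
  33 × 81 = 2673 ≡ 113 (mod 128)
  113 × 3 = 339 ≡ 83 (mod 128)
Result: 3^109 ≡ 83 (mod 128)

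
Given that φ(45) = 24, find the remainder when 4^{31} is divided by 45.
By Euler: 4^{24} ≡ 1 (mod 45) since gcd(4, 45) = 1. 31 = 1×24 + 7. So 4^{31} ≡ 4^{7} ≡ 4 (mod 45)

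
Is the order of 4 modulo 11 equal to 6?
No, the actual order is 5, not 6.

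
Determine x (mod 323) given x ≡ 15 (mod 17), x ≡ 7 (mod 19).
83

Using the Chinese Remainder Theorem:
M = product of moduli = 323
For equation 1: M_1 = 19, 19 ≡ 2 (mod 17), inverse of 19 mod 17 is 9 (check: 2 × 9 = 18 ≡ 1 (mod 17))
For equation 2: M_2 = 17, 17 ≡ 17 (mod 19), inverse of 17 mod 19 is 9 (check: 17 × 9 = 153 ≡ 1 (mod 19))
Combine: x ≡ Σ r_i×M_i×(M_i⁻¹ mod m_i) = 15×19×9 + 7×17×9 = 2565 + 1071 = 3636
3636 mod 323 = 83
x ≡ 83 (mod 323)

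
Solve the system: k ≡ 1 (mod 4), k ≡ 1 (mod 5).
M = 4 × 5 = 20. M₁ = 5, y₁ ≡ 1 (mod 4). M₂ = 4, y₂ ≡ 4 (mod 5). k = 1×5×1 + 1×4×4 ≡ 1 (mod 20)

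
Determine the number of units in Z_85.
64

Prime factorization: 85 = 5 × 17
Using the formula φ(n) = n × Π(1 - 1/p) for each prime factor p:
φ(85) = 85 × (1 - 1/5) × (1 - 1/17)
φ(85) = 64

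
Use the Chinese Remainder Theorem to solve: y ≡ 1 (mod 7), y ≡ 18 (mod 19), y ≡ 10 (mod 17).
911

Using the Chinese Remainder Theorem:
M = product of moduli = 2261
For equation 1: M_1 = 323, 323 ≡ 1 (mod 7), inverse of 323 mod 7 is 1 (check: 1 × 1 = 1 ≡ 1 (mod 7))
For equation 2: M_2 = 119, 119 ≡ 5 (mod 19), inverse of 119 mod 19 is 4 (check: 5 × 4 = 20 ≡ 1 (mod 19))
For equation 3: M_3 = 133, 133 ≡ 14 (mod 17), inverse of 133 mod 17 is 11 (check: 14 × 11 = 154 ≡ 1 (mod 17))
Combine: y ≡ Σ r_i×M_i×(M_i⁻¹ mod m_i) = 1×323×1 + 18×119×4 + 10×133×11 = 323 + 8568 + 14630 = 23521
23521 mod 2261 = 911
y ≡ 911 (mod 2261)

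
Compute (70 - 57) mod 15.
13

(70 - 57) = 13
13 mod 15 = 13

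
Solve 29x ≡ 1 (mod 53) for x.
29^(-1) ≡ 11 (mod 53). Verification: 29 × 11 = 319 ≡ 1 (mod 53)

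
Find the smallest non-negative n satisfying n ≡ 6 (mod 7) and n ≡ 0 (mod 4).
M = 7 × 4 = 28. M₁ = 4, y₁ ≡ 2 (mod 7). M₂ = 7, y₂ ≡ 3 (mod 4). n = 6×4×2 + 0×7×3 ≡ 20 (mod 28)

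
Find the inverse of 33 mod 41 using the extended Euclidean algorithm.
Extended GCD: 33(5) + 41(-4) = 1. So 33^(-1) ≡ 5 ≡ 5 (mod 41). Verify: 33 × 5 = 165 ≡ 1 (mod 41)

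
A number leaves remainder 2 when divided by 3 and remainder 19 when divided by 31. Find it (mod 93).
M = 3 × 31 = 93. M₁ = 31, y₁ ≡ 1 (mod 3). M₂ = 3, y₂ ≡ 21 (mod 31). m = 2×31×1 + 19×3×21 ≡ 50 (mod 93)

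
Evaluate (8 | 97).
(8/97) = 8^{48} mod 97 = 1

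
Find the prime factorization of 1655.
5 × 331

Divide by primes starting from smallest:
1655 ÷ 5 = 331
331 ÷ 331 = 1

1655 = 5 × 331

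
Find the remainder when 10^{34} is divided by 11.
By Fermat: 10^{10} ≡ 1 (mod 11). 34 = 3×10 + 4. So 10^{34} ≡ 10^{4} ≡ 1 (mod 11)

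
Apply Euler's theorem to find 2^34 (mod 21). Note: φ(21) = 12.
By Euler: 2^{12} ≡ 1 (mod 21) since gcd(2, 21) = 1. 34 = 2×12 + 10. So 2^{34} ≡ 2^{10} ≡ 16 (mod 21)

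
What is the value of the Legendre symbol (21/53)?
(21/53) = 21^{26} mod 53 = -1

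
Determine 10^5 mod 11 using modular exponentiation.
5 = 4 + 1 (binary 101). Repeated squaring mod 11: 10^1 ≡ 10; 10^2 ≡ 10² = 100 ≡ 1; 10^4 ≡ 1² = 1 ≡ 1. Multiply: 10^5 = 10^4 × 10^1 ≡ 1 × 10 (mod 11): 1 × 10 = 10 ≡ 10. So 10^5 ≡ 10 (mod 11).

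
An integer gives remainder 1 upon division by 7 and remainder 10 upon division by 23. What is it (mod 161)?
M = 7 × 23 = 161. M₁ = 23, y₁ ≡ 4 (mod 7). M₂ = 7, y₂ ≡ 10 (mod 23). z = 1×23×4 + 10×7×10 ≡ 148 (mod 161). The smallest positive such number is 148.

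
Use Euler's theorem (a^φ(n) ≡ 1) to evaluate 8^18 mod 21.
By Euler: 8^{12} ≡ 1 (mod 21) since gcd(8, 21) = 1. 18 = 1×12 + 6. So 8^{18} ≡ 8^{6} ≡ 1 (mod 21)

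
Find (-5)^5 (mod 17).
(-5) ≡ 12 (mod 17). 5 = 4 + 1 (binary 101). Repeated squaring mod 17: 12^1 ≡ 12; 12^2 ≡ 12² = 144 ≡ 8; 12^4 ≡ 8² = 64 ≡ 13. Multiply: (-5)^5 ≡ 12^4 × 12^1 ≡ 13 × 12 (mod 17): 13 × 12 = 156 ≡ 3. So (-5)^5 ≡ 3 (mod 17).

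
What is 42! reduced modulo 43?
By Wilson's theorem, (42)! ≡ -1 ≡ 42 (mod 43)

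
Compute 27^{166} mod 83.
65

Using successive squaring:
Binary expansion of 166: 10100110
Powers of 27 mod 83 (each is the square of the previous):
  27^1 ≡ 27 (mod 83)
  27^2 ≡ 27² = 729 ≡ 65 (mod 83)
  27^4 ≡ 65² = 4225 ≡ 75 (mod 83)
  27^8 ≡ 75² = 5625 ≡ 64 (mod 83)
  27^16 ≡ 64² = 4096 ≡ 29 (mod 83)
  27^32 ≡ 29² = 841 ≡ 11 (mod 83)
  27^64 ≡ 11² = 121 ≡ 38 (mod 83)
  27^128 ≡ 38² = 1444 ≡ 33 (mod 83)
166 = 128 + 32 + 4 + 2, so 27^166 = 27^128 × 27^32 × 27^4 × 27^2 ≡ 33 × 11 × 75 × 65 (mod 83)
Multiplying step by step:
  33 × 11 = 363 ≡ 31 (mod 83)
  31 × 75 = 2325 ≡ 1 (mod 83)
  1 × 65 = 65 ≡ 65 (mod 83)
Result: 27^166 ≡ 65 (mod 83)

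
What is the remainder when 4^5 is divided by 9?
5 = 4 + 1 (binary 101). Repeated squaring mod 9: 4^1 ≡ 4; 4^2 ≡ 4² = 16 ≡ 7; 4^4 ≡ 7² = 49 ≡ 4. Multiply: 4^5 = 4^4 × 4^1 ≡ 4 × 4 (mod 9): 4 × 4 = 16 ≡ 7. So 4^5 ≡ 7 (mod 9).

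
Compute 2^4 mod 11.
4 = 4 (binary 100). Repeated squaring mod 11: 2^1 ≡ 2; 2^2 ≡ 2² = 4 ≡ 4; 2^4 ≡ 4² = 16 ≡ 5. So 2^4 ≡ 5 (mod 11).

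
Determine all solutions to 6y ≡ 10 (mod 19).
8

Since gcd(6, 19) = 1 divides 10, a solution exists.
Multiply both sides by the inverse of 6 mod 19:
  6^(-1) mod 19 = 16
  x ≡ 16 × 10 ≡ 160 ≡ 8 (mod 19)
Verification: 6 × 8 = 48 = 2 × 19 + 10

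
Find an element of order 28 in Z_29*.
2 has order 28 mod 29 since 2^{28} ≡ 1 (mod 29) and no smaller power works.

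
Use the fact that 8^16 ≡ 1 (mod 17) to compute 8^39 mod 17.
By Fermat: 8^{16} ≡ 1 (mod 17). 39 = 2×16 + 7. So 8^{39} ≡ 8^{7} ≡ 15 (mod 17)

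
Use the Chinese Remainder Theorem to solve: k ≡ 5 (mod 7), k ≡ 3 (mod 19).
117

Using the Chinese Remainder Theorem:
M = product of moduli = 133
For equation 1: M_1 = 19, 19 ≡ 5 (mod 7), inverse of 19 mod 7 is 3 (check: 5 × 3 = 15 ≡ 1 (mod 7))
For equation 2: M_2 = 7, 7 ≡ 7 (mod 19), inverse of 7 mod 19 is 11 (check: 7 × 11 = 77 ≡ 1 (mod 19))
Combine: k ≡ Σ r_i×M_i×(M_i⁻¹ mod m_i) = 5×19×3 + 3×7×11 = 285 + 231 = 516
516 mod 133 = 117
k ≡ 117 (mod 133)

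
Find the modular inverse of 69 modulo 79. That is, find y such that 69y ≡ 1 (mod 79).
71

Using Extended Euclidean Algorithm:
gcd(69, 79) = 1
Bezout coefficients: 69 × -8 + 79 × 7 = 1
So 69 × -8 ≡ 1 (mod 79)
The inverse is -8 mod 79 = 71
Verification: 69 × 71 = 4899 = 62 × 79 + 1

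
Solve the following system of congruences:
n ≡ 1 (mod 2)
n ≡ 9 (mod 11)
9

Using the Chinese Remainder Theorem:
M = product of moduli = 22
For equation 1: M_1 = 11, 11 ≡ 1 (mod 2), inverse of 11 mod 2 is 1 (check: 1 × 1 = 1 ≡ 1 (mod 2))
For equation 2: M_2 = 2, 2 ≡ 2 (mod 11), inverse of 2 mod 11 is 6 (check: 2 × 6 = 12 ≡ 1 (mod 11))
Combine: n ≡ Σ r_i×M_i×(M_i⁻¹ mod m_i) = 1×11×1 + 9×2×6 = 11 + 108 = 119
119 mod 22 = 9
n ≡ 9 (mod 22)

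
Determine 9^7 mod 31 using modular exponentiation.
7 = 4 + 2 + 1 (binary 111). Repeated squaring mod 31: 9^1 ≡ 9; 9^2 ≡ 9² = 81 ≡ 19; 9^4 ≡ 19² = 361 ≡ 20. Multiply: 9^7 = 9^4 × 9^2 × 9^1 ≡ 20 × 19 × 9 (mod 31): 20 × 19 = 380 ≡ 8; 8 × 9 = 72 ≡ 10. So 9^7 ≡ 10 (mod 31).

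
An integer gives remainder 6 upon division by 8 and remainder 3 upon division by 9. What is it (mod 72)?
M = 8 × 9 = 72. M₁ = 9, y₁ ≡ 1 (mod 8). M₂ = 8, y₂ ≡ 8 (mod 9). z = 6×9×1 + 3×8×8 ≡ 30 (mod 72). The smallest positive such number is 30.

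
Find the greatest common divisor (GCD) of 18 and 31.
1

Using the Euclidean algorithm:
18 = 0 × 31 + 18
31 = 1 × 18 + 13
18 = 1 × 13 + 5
13 = 2 × 5 + 3
5 = 1 × 3 + 2
3 = 1 × 2 + 1
2 = 2 × 1 + 0

GCD(18, 31) = 1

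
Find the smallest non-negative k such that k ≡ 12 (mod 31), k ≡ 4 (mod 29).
787

Using the Chinese Remainder Theorem:
M = product of moduli = 899
For equation 1: M_1 = 29, 29 ≡ 29 (mod 31), inverse of 29 mod 31 is 15 (check: 29 × 15 = 435 ≡ 1 (mod 31))
For equation 2: M_2 = 31, 31 ≡ 2 (mod 29), inverse of 31 mod 29 is 15 (check: 2 × 15 = 30 ≡ 1 (mod 29))
Combine: k ≡ Σ r_i×M_i×(M_i⁻¹ mod m_i) = 12×29×15 + 4×31×15 = 5220 + 1860 = 7080
7080 mod 899 = 787
k ≡ 787 (mod 899)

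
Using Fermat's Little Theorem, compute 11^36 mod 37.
By Fermat's Little Theorem, 11^{36} ≡ 1 (mod 37) since 37 is prime and gcd(11, 37) = 1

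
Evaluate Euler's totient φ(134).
66

Prime factorization: 134 = 2 × 67
Using the formula φ(n) = n × Π(1 - 1/p) for each prime factor p:
φ(134) = 134 × (1 - 1/2) × (1 - 1/67)
φ(134) = 66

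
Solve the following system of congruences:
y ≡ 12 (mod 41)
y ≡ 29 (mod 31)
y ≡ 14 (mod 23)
27154

Using the Chinese Remainder Theorem:
M = product of moduli = 29233
For equation 1: M_1 = 713, 713 ≡ 16 (mod 41), inverse of 713 mod 41 is 18 (check: 16 × 18 = 288 ≡ 1 (mod 41))
For equation 2: M_2 = 943, 943 ≡ 13 (mod 31), inverse of 943 mod 31 is 12 (check: 13 × 12 = 156 ≡ 1 (mod 31))
For equation 3: M_3 = 1271, 1271 ≡ 6 (mod 23), inverse of 1271 mod 23 is 4 (check: 6 × 4 = 24 ≡ 1 (mod 23))
Combine: y ≡ Σ r_i×M_i×(M_i⁻¹ mod m_i) = 12×713×18 + 29×943×12 + 14×1271×4 = 154008 + 328164 + 71176 = 553348
553348 mod 29233 = 27154
y ≡ 27154 (mod 29233)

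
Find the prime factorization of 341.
11 × 31

Divide by primes starting from smallest:
341 ÷ 11 = 31
31 ÷ 31 = 1

341 = 11 × 31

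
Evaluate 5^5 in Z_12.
5 = 4 + 1 (binary 101). Repeated squaring mod 12: 5^1 ≡ 5; 5^2 ≡ 5² = 25 ≡ 1; 5^4 ≡ 1² = 1 ≡ 1. Multiply: 5^5 = 5^4 × 5^1 ≡ 1 × 5 (mod 12): 1 × 5 = 5 ≡ 5. So 5^5 ≡ 5 (mod 12).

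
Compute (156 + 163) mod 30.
19

(156 + 163) = 319
319 mod 30 = 19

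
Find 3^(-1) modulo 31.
21

Using Extended Euclidean Algorithm:
gcd(3, 31) = 1
Bezout coefficients: 3 × -10 + 31 × 1 = 1
So 3 × -10 ≡ 1 (mod 31)
The inverse is -10 mod 31 = 21
Verification: 3 × 21 = 63 = 2 × 31 + 1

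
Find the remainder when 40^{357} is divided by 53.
By Fermat: 40^{52} ≡ 1 (mod 53). 357 = 6×52 + 45. So 40^{357} ≡ 40^{45} ≡ 7 (mod 53)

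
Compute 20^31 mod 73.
Using repeated squaring. 31 = 16 + 8 + 4 + 2 + 1 (binary 11111). Repeated squaring mod 73: 20^1 ≡ 20; 20^2 ≡ 20² = 400 ≡ 35; 20^4 ≡ 35² = 1225 ≡ 57; 20^8 ≡ 57² = 3249 ≡ 37; 20^16 ≡ 37² = 1369 ≡ 55. Multiply: 20^31 = 20^16 × 20^8 × 20^4 × 20^2 × 20^1 ≡ 55 × 37 × 57 × 35 × 20 (mod 73): 55 × 37 = 2035 ≡ 64; 64 × 57 = 3648 ≡ 71; 71 × 35 = 2485 ≡ 3; 3 × 20 = 60 ≡ 60. So 20^31 ≡ 60 (mod 73).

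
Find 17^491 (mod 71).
Using Fermat: 17^{70} ≡ 1 (mod 71). 491 ≡ 1 (mod 70). So 17^{491} ≡ 17^{1} ≡ 17 (mod 71)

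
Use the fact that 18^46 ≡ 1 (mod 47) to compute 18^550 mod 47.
By Fermat: 18^{46} ≡ 1 (mod 47). 550 ≡ 44 (mod 46). So 18^{550} ≡ 18^{44} ≡ 28 (mod 47)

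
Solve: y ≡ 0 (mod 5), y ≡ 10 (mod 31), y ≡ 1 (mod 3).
M = 5 × 31 × 3 = 465. M₁ = 93, y₁ ≡ 2 (mod 5). M₂ = 15, y₂ ≡ 29 (mod 31). M₃ = 155, y₃ ≡ 2 (mod 3). y = 0×93×2 + 10×15×29 + 1×155×2 ≡ 10 (mod 465)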